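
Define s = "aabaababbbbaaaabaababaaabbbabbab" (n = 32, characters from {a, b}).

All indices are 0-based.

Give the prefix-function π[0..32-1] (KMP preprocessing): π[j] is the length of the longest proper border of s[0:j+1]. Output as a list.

π[0] = 0
j=1 s[j]='a': π[1]=1 (border 'a')
j=2 s[j]='b': k: 1→0; π[2]=0 (border '')
j=3 s[j]='a': π[3]=1 (border 'a')
j=4 s[j]='a': π[4]=2 (border 'aa')
j=5 s[j]='b': π[5]=3 (border 'aab')
j=6 s[j]='a': π[6]=4 (border 'aaba')
j=7 s[j]='b': k: 4→1→0; π[7]=0 (border '')
j=8 s[j]='b': π[8]=0 (border '')
j=9 s[j]='b': π[9]=0 (border '')
j=10 s[j]='b': π[10]=0 (border '')
j=11 s[j]='a': π[11]=1 (border 'a')
j=12 s[j]='a': π[12]=2 (border 'aa')
j=13 s[j]='a': k: 2→1; π[13]=2 (border 'aa')
j=14 s[j]='a': k: 2→1; π[14]=2 (border 'aa')
j=15 s[j]='b': π[15]=3 (border 'aab')
j=16 s[j]='a': π[16]=4 (border 'aaba')
j=17 s[j]='a': π[17]=5 (border 'aabaa')
j=18 s[j]='b': π[18]=6 (border 'aabaab')
j=19 s[j]='a': π[19]=7 (border 'aabaaba')
j=20 s[j]='b': π[20]=8 (border 'aabaabab')
j=21 s[j]='a': k: 8→0; π[21]=1 (border 'a')
j=22 s[j]='a': π[22]=2 (border 'aa')
j=23 s[j]='a': k: 2→1; π[23]=2 (border 'aa')
j=24 s[j]='b': π[24]=3 (border 'aab')
j=25 s[j]='b': k: 3→0; π[25]=0 (border '')
j=26 s[j]='b': π[26]=0 (border '')
j=27 s[j]='a': π[27]=1 (border 'a')
j=28 s[j]='b': k: 1→0; π[28]=0 (border '')
j=29 s[j]='b': π[29]=0 (border '')
j=30 s[j]='a': π[30]=1 (border 'a')
j=31 s[j]='b': k: 1→0; π[31]=0 (border '')

[0, 1, 0, 1, 2, 3, 4, 0, 0, 0, 0, 1, 2, 2, 2, 3, 4, 5, 6, 7, 8, 1, 2, 2, 3, 0, 0, 1, 0, 0, 1, 0]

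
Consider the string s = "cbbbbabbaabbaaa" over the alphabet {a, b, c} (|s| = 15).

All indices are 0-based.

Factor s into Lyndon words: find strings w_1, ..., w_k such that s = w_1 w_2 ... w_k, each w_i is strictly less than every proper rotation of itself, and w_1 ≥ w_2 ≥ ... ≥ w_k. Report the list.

emit factor 1: 'c' (i=0, period=1)
emit factor 2: 'b' (i=1, period=1)
emit factor 3: 'b' (i=2, period=1)
emit factor 4: 'b' (i=3, period=1)
emit factor 5: 'b' (i=4, period=1)
emit factor 6: 'abb' (i=5, period=3)
emit factor 7: 'aabb' (i=8, period=4)
emit factor 8: 'a' (i=12, period=1)
emit factor 9: 'a' (i=13, period=1)
emit factor 10: 'a' (i=14, period=1)

["c", "b", "b", "b", "b", "abb", "aabb", "a", "a", "a"]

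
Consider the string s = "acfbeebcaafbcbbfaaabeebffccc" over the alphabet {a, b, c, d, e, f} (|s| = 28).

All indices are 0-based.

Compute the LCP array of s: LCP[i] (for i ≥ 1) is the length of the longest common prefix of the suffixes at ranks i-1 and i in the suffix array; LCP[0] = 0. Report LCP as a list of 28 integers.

[0, 2, 2, 1, 1, 1, 0, 1, 2, 1, 4, 1, 2, 0, 1, 1, 1, 2, 1, 0, 2, 1, 3, 0, 1, 2, 1, 1]

rank | idx | suffix
   0 |  16 | aaabeebffccc
   1 |  17 | aabeebffccc
   2 |   8 | aafbcbbfaaabeebffccc
   3 |  18 | abeebffccc
   4 |   0 | acfbeebcaafbcbbfaaabeebffccc
   5 |   9 | afbcbbfaaabeebffccc
   6 |  13 | bbfaaabeebffccc
   7 |   6 | bcaafbcbbfaaabeebffccc
   8 |  11 | bcbbfaaabeebffccc
   9 |   3 | beebcaafbcbbfaaabeebffccc
  10 |  19 | beebffccc
  11 |  14 | bfaaabeebffccc
  12 |  22 | bffccc
  13 |  27 | c
  14 |   7 | caafbcbbfaaabeebffccc
  15 |  12 | cbbfaaabeebffccc
  16 |  26 | cc
  17 |  25 | ccc
  18 |   1 | cfbeebcaafbcbbfaaabeebffccc
  19 |   5 | ebcaafbcbbfaaabeebffccc
  20 |  21 | ebffccc
  21 |   4 | eebcaafbcbbfaaabeebffccc
  22 |  20 | eebffccc
  23 |  15 | faaabeebffccc
  24 |  10 | fbcbbfaaabeebffccc
  25 |   2 | fbeebcaafbcbbfaaabeebffccc
  26 |  24 | fccc
  27 |  23 | ffccc

SA = [16, 17, 8, 18, 0, 9, 13, 6, 11, 3, 19, 14, 22, 27, 7, 12, 26, 25, 1, 5, 21, 4, 20, 15, 10, 2, 24, 23]
i: (SA[i-1],SA[i]) lcp shared
  1: (16,17) 2 'aa'
  2: (17,8) 2 'aa'
  3: (8,18) 1 'a'
  4: (18,0) 1 'a'
  5: (0,9) 1 'a'
  6: (9,13) 0 ''
  7: (13,6) 1 'b'
  8: (6,11) 2 'bc'
  9: (11,3) 1 'b'
  10: (3,19) 4 'beeb'
  11: (19,14) 1 'b'
  12: (14,22) 2 'bf'
  13: (22,27) 0 ''
  14: (27,7) 1 'c'
  15: (7,12) 1 'c'
  16: (12,26) 1 'c'
  17: (26,25) 2 'cc'
  18: (25,1) 1 'c'
  19: (1,5) 0 ''
  20: (5,21) 2 'eb'
  21: (21,4) 1 'e'
  22: (4,20) 3 'eeb'
  23: (20,15) 0 ''
  24: (15,10) 1 'f'
  25: (10,2) 2 'fb'
  26: (2,24) 1 'f'
  27: (24,23) 1 'f'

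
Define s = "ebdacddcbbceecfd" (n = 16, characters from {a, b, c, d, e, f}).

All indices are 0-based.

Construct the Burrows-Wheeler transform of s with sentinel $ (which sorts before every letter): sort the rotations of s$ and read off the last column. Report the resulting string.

rank  rotation           last
    0  $ebdacddcbbceecfd  d
    1  acddcbbceecfd$ebd  d
    2  bbceecfd$ebdacddc  c
    3  bceecfd$ebdacddcb  b
    4  bdacddcbbceecfd$e  e
    5  cbbceecfd$ebdacdd  d
    6  cddcbbceecfd$ebda  a
    7  ceecfd$ebdacddcbb  b
    8  cfd$ebdacddcbbcee  e
    9  d$ebdacddcbbceecf  f
   10  dacddcbbceecfd$eb  b
   11  dcbbceecfd$ebdacd  d
   12  ddcbbceecfd$ebdac  c
   13  ebdacddcbbceecfd$  $
   14  ecfd$ebdacddcbbce  e
   15  eecfd$ebdacddcbbc  c
   16  fd$ebdacddcbbceec  c

ddcbedabefbdc$ecc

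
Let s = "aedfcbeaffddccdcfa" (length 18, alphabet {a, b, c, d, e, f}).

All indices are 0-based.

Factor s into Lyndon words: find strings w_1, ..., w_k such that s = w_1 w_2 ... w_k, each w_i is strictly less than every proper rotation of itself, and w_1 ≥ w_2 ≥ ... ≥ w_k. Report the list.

emit factor 1: 'aedfcbeaffddccdcf' (i=0, period=17)
emit factor 2: 'a' (i=17, period=1)

["aedfcbeaffddccdcf", "a"]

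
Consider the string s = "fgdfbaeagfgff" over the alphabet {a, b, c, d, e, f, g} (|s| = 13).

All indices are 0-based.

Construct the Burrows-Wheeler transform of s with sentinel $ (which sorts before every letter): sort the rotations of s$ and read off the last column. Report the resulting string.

rank  rotation        last
    0  $fgdfbaeagfgff  f
    1  aeagfgff$fgdfb  b
    2  agfgff$fgdfbae  e
    3  baeagfgff$fgdf  f
    4  dfbaeagfgff$fg  g
    5  eagfgff$fgdfba  a
    6  f$fgdfbaeagfgf  f
    7  fbaeagfgff$fgd  d
    8  ff$fgdfbaeagfg  g
    9  fgdfbaeagfgff$  $
   10  fgff$fgdfbaeag  g
   11  gdfbaeagfgff$f  f
   12  gff$fgdfbaeagf  f
   13  gfgff$fgdfbaea  a

fbefgafdg$gffa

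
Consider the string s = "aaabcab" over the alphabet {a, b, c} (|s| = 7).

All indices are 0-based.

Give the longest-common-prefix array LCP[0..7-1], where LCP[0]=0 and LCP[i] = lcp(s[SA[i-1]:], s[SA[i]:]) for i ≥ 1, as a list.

sorted suffixes:
  #0 SA[0]=0  'aaabcab'
  #1 SA[1]=1  'aabcab'
  #2 SA[2]=5  'ab'
  #3 SA[3]=2  'abcab'
  #4 SA[4]=6  'b'
  #5 SA[5]=3  'bcab'
  #6 SA[6]=4  'cab'

SA = [0, 1, 5, 2, 6, 3, 4]
[i] adj suffixes → lcp
  [1] 0/1 → 2 ('aa')
  [2] 1/5 → 1 ('a')
  [3] 5/2 → 2 ('ab')
  [4] 2/6 → 0 ('')
  [5] 6/3 → 1 ('b')
  [6] 3/4 → 0 ('')

[0, 2, 1, 2, 0, 1, 0]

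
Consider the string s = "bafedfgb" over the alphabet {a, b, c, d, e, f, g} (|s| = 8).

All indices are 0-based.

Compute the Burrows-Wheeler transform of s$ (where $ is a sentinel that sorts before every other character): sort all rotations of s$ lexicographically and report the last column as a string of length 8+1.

rank  rotation   last
    0  $bafedfgb  b
    1  afedfgb$b  b
    2  b$bafedfg  g
    3  bafedfgb$  $
    4  dfgb$bafe  e
    5  edfgb$baf  f
    6  fedfgb$ba  a
    7  fgb$bafed  d
    8  gb$bafedf  f

bbg$efadf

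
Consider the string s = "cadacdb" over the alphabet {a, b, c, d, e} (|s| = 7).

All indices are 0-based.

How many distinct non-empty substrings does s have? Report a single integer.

rank→(start, suffix):
  0 → (3, 'acdb')
  1 → (1, 'adacdb')
  2 → (6, 'b')
  3 → (0, 'cadacdb')
  4 → (4, 'cdb')
  5 → (2, 'dacdb')
  6 → (5, 'db')

SA = [3, 1, 6, 0, 4, 2, 5]
rank  pair      lcp
   1  s[3:],s[1:]  1  'a'
   2  s[1:],s[6:]  0  ''
   3  s[6:],s[0:]  0  ''
   4  s[0:],s[4:]  1  'c'
   5  s[4:],s[2:]  0  ''
   6  s[2:],s[5:]  1  'd'

n(n+1)/2 = 7·8/2 = 28
Σ LCP = 0 + 1 + 0 + 0 + 1 + 0 + 1 = 3
distinct = 28 − 3 = 25

25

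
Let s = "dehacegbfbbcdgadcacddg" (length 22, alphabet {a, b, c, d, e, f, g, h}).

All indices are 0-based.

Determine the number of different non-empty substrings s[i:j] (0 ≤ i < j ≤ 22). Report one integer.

236

rank→(start, suffix):
  0 → (17, 'acddg')
  1 → (3, 'acegbfbbcdgadcacddg')
  2 → (14, 'adcacddg')
  3 → (9, 'bbcdgadcacddg')
  4 → (10, 'bcdgadcacddg')
  5 → (7, 'bfbbcdgadcacddg')
  6 → (16, 'cacddg')
  7 → (18, 'cddg')
  8 → (11, 'cdgadcacddg')
  9 → (4, 'cegbfbbcdgadcacddg')
  10 → (15, 'dcacddg')
  11 → (19, 'ddg')
  12 → (0, 'dehacegbfbbcdgadcacddg')
  13 → (20, 'dg')
  14 → (12, 'dgadcacddg')
  15 → (5, 'egbfbbcdgadcacddg')
  16 → (1, 'ehacegbfbbcdgadcacddg')
  17 → (8, 'fbbcdgadcacddg')
  18 → (21, 'g')
  19 → (13, 'gadcacddg')
  20 → (6, 'gbfbbcdgadcacddg')
  21 → (2, 'hacegbfbbcdgadcacddg')

SA = [17, 3, 14, 9, 10, 7, 16, 18, 11, 4, 15, 19, 0, 20, 12, 5, 1, 8, 21, 13, 6, 2]
rank  pair      lcp
   1  s[17:],s[3:]  2  'ac'
   2  s[3:],s[14:]  1  'a'
   3  s[14:],s[9:]  0  ''
   4  s[9:],s[10:]  1  'b'
   5  s[10:],s[7:]  1  'b'
   6  s[7:],s[16:]  0  ''
   7  s[16:],s[18:]  1  'c'
   8  s[18:],s[11:]  2  'cd'
   9  s[11:],s[4:]  1  'c'
  10  s[4:],s[15:]  0  ''
  11  s[15:],s[19:]  1  'd'
  12  s[19:],s[0:]  1  'd'
  13  s[0:],s[20:]  1  'd'
  14  s[20:],s[12:]  2  'dg'
  15  s[12:],s[5:]  0  ''
  16  s[5:],s[1:]  1  'e'
  17  s[1:],s[8:]  0  ''
  18  s[8:],s[21:]  0  ''
  19  s[21:],s[13:]  1  'g'
  20  s[13:],s[6:]  1  'g'
  21  s[6:],s[2:]  0  ''

n(n+1)/2 = 22·23/2 = 253
Σ LCP = 0 + 2 + 1 + 0 + 1 + 1 + 0 + 1 + 2 + 1 + 0 + 1 + 1 + 1 + 2 + 0 + 1 + 0 + 0 + 1 + 1 + 0 = 17
distinct = 253 − 17 = 236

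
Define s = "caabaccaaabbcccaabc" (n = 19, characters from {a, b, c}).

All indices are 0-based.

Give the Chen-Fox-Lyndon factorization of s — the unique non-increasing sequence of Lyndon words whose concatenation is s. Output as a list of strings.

["c", "aabacc", "aaabbcccaabc"]

emit factor 1: 'c' (i=0, period=1)
emit factor 2: 'aabacc' (i=1, period=6)
emit factor 3: 'aaabbcccaabc' (i=7, period=12)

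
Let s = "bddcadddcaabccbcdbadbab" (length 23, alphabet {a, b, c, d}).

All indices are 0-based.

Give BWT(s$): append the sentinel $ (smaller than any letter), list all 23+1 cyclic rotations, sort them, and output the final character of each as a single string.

rank  rotation                  last
    0  $bddcadddcaabccbcdbadbab  b
    1  aabccbcdbadbab$bddcadddc  c
    2  ab$bddcadddcaabccbcdbadb  b
    3  abccbcdbadbab$bddcadddca  a
    4  adbab$bddcadddcaabccbcdb  b
    5  adddcaabccbcdbadbab$bddc  c
    6  b$bddcadddcaabccbcdbadba  a
    7  bab$bddcadddcaabccbcdbad  d
    8  badbab$bddcadddcaabccbcd  d
    9  bccbcdbadbab$bddcadddcaa  a
   10  bcdbadbab$bddcadddcaabcc  c
   11  bddcadddcaabccbcdbadbab$  $
   12  caabccbcdbadbab$bddcaddd  d
   13  cadddcaabccbcdbadbab$bdd  d
   14  cbcdbadbab$bddcadddcaabc  c
   15  ccbcdbadbab$bddcadddcaab  b
   16  cdbadbab$bddcadddcaabccb  b
   17  dbab$bddcadddcaabccbcdba  a
   18  dbadbab$bddcadddcaabccbc  c
   19  dcaabccbcdbadbab$bddcadd  d
   20  dcadddcaabccbcdbadbab$bd  d
   21  ddcaabccbcdbadbab$bddcad  d
   22  ddcadddcaabccbcdbadbab$b  b
   23  dddcaabccbcdbadbab$bddca  a

bcbabcaddac$ddcbbacdddba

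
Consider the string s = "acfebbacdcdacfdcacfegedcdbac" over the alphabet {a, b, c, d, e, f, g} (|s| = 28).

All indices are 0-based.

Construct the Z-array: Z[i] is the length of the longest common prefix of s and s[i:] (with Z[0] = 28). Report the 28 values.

[28, 0, 0, 0, 0, 0, 2, 0, 0, 0, 0, 3, 0, 0, 0, 0, 4, 0, 0, 0, 0, 0, 0, 0, 0, 0, 2, 0]

Z[0]=28
i=1: outside box; Z[1]=0
i=2: outside box; Z[2]=0
i=3: outside box; Z[3]=0
i=4: outside box; Z[4]=0
i=5: outside box; Z[5]=0
i=6: outside box; Z[6]=2 scan→box=[6,8)
i=7: min(r-i=1, Z[1]=0)=0; Z[7]=0
i=8: outside box; Z[8]=0
i=9: outside box; Z[9]=0
i=10: outside box; Z[10]=0
i=11: outside box; Z[11]=3 scan→box=[11,14)
i=12: min(r-i=2, Z[1]=0)=0; Z[12]=0
i=13: min(r-i=1, Z[2]=0)=0; Z[13]=0
i=14: outside box; Z[14]=0
i=15: outside box; Z[15]=0
i=16: outside box; Z[16]=4 scan→box=[16,20)
i=17: min(r-i=3, Z[1]=0)=0; Z[17]=0
i=18: min(r-i=2, Z[2]=0)=0; Z[18]=0
i=19: min(r-i=1, Z[3]=0)=0; Z[19]=0
i=20: outside box; Z[20]=0
i=21: outside box; Z[21]=0
i=22: outside box; Z[22]=0
i=23: outside box; Z[23]=0
i=24: outside box; Z[24]=0
i=25: outside box; Z[25]=0
i=26: outside box; Z[26]=2 scan→box=[26,28)
i=27: min(r-i=1, Z[1]=0)=0; Z[27]=0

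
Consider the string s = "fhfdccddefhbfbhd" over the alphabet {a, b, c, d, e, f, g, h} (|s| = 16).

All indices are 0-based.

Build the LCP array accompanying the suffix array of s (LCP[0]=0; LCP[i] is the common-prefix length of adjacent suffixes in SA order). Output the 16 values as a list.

[0, 1, 0, 1, 0, 1, 1, 1, 0, 0, 1, 1, 2, 0, 1, 1]

rank→(start, suffix):
  0 → (11, 'bfbhd')
  1 → (13, 'bhd')
  2 → (4, 'ccddefhbfbhd')
  3 → (5, 'cddefhbfbhd')
  4 → (15, 'd')
  5 → (3, 'dccddefhbfbhd')
  6 → (6, 'ddefhbfbhd')
  7 → (7, 'defhbfbhd')
  8 → (8, 'efhbfbhd')
  9 → (12, 'fbhd')
  10 → (2, 'fdccddefhbfbhd')
  11 → (9, 'fhbfbhd')
  12 → (0, 'fhfdccddefhbfbhd')
  13 → (10, 'hbfbhd')
  14 → (14, 'hd')
  15 → (1, 'hfdccddefhbfbhd')

SA = [11, 13, 4, 5, 15, 3, 6, 7, 8, 12, 2, 9, 0, 10, 14, 1]
rank  pair      lcp
   1  s[11:],s[13:]  1  'b'
   2  s[13:],s[4:]  0  ''
   3  s[4:],s[5:]  1  'c'
   4  s[5:],s[15:]  0  ''
   5  s[15:],s[3:]  1  'd'
   6  s[3:],s[6:]  1  'd'
   7  s[6:],s[7:]  1  'd'
   8  s[7:],s[8:]  0  ''
   9  s[8:],s[12:]  0  ''
  10  s[12:],s[2:]  1  'f'
  11  s[2:],s[9:]  1  'f'
  12  s[9:],s[0:]  2  'fh'
  13  s[0:],s[10:]  0  ''
  14  s[10:],s[14:]  1  'h'
  15  s[14:],s[1:]  1  'h'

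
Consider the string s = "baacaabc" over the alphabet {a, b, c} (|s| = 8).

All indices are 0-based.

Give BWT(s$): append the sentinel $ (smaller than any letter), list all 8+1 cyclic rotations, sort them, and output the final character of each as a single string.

ccbaa$aba

rank  rotation   last
    0  $baacaabc  c
    1  aabc$baac  c
    2  aacaabc$b  b
    3  abc$baaca  a
    4  acaabc$ba  a
    5  baacaabc$  $
    6  bc$baacaa  a
    7  c$baacaab  b
    8  caabc$baa  a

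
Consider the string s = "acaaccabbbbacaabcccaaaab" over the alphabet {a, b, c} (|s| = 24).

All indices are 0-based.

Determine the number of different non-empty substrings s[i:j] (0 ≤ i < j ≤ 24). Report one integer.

sorted suffixes:
  #0 SA[0]=19  'aaaab'
  #1 SA[1]=20  'aaab'
  #2 SA[2]=21  'aab'
  #3 SA[3]=13  'aabcccaaaab'
  #4 SA[4]=2  'aaccabbbbacaabcccaaaab'
  #5 SA[5]=22  'ab'
  #6 SA[6]=6  'abbbbacaabcccaaaab'
  #7 SA[7]=14  'abcccaaaab'
  #8 SA[8]=11  'acaabcccaaaab'
  #9 SA[9]=0  'acaaccabbbbacaabcccaaaab'
  #10 SA[10]=3  'accabbbbacaabcccaaaab'
  #11 SA[11]=23  'b'
  #12 SA[12]=10  'bacaabcccaaaab'
  #13 SA[13]=9  'bbacaabcccaaaab'
  #14 SA[14]=8  'bbbacaabcccaaaab'
  #15 SA[15]=7  'bbbbacaabcccaaaab'
  #16 SA[16]=15  'bcccaaaab'
  #17 SA[17]=18  'caaaab'
  #18 SA[18]=12  'caabcccaaaab'
  #19 SA[19]=1  'caaccabbbbacaabcccaaaab'
  #20 SA[20]=5  'cabbbbacaabcccaaaab'
  #21 SA[21]=17  'ccaaaab'
  #22 SA[22]=4  'ccabbbbacaabcccaaaab'
  #23 SA[23]=16  'cccaaaab'

SA = [19, 20, 21, 13, 2, 22, 6, 14, 11, 0, 3, 23, 10, 9, 8, 7, 15, 18, 12, 1, 5, 17, 4, 16]
i: (SA[i-1],SA[i]) lcp shared
  1: (19,20) 3 'aaa'
  2: (20,21) 2 'aa'
  3: (21,13) 3 'aab'
  4: (13,2) 2 'aa'
  5: (2,22) 1 'a'
  6: (22,6) 2 'ab'
  7: (6,14) 2 'ab'
  8: (14,11) 1 'a'
  9: (11,0) 4 'acaa'
  10: (0,3) 2 'ac'
  11: (3,23) 0 ''
  12: (23,10) 1 'b'
  13: (10,9) 1 'b'
  14: (9,8) 2 'bb'
  15: (8,7) 3 'bbb'
  16: (7,15) 1 'b'
  17: (15,18) 0 ''
  18: (18,12) 3 'caa'
  19: (12,1) 3 'caa'
  20: (1,5) 2 'ca'
  21: (5,17) 1 'c'
  22: (17,4) 3 'cca'
  23: (4,16) 2 'cc'

n(n+1)/2 = 24·25/2 = 300
Σ LCP = 0 + 3 + 2 + 3 + 2 + 1 + 2 + 2 + 1 + 4 + 2 + 0 + 1 + 1 + 2 + 3 + 1 + 0 + 3 + 3 + 2 + 1 + 3 + 2 = 44
distinct = 300 − 44 = 256

256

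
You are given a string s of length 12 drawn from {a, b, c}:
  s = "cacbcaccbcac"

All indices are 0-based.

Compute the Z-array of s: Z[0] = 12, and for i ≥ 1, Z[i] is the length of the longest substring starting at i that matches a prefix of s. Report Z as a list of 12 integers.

Z[0]=12
i=1: outside box; Z[1]=0
i=2: outside box; Z[2]=1 grow→box=[2,3)
i=3: outside box; Z[3]=0
i=4: outside box; Z[4]=3 grow→box=[4,7)
i=5: min(r-i=2, Z[1]=0)=0; Z[5]=0
i=6: min(r-i=1, Z[2]=1)=1; Z[6]=1
i=7: outside box; Z[7]=1 grow→box=[7,8)
i=8: outside box; Z[8]=0
i=9: outside box; Z[9]=3 grow→box=[9,12)
i=10: min(r-i=2, Z[1]=0)=0; Z[10]=0
i=11: min(r-i=1, Z[2]=1)=1; Z[11]=1

[12, 0, 1, 0, 3, 0, 1, 1, 0, 3, 0, 1]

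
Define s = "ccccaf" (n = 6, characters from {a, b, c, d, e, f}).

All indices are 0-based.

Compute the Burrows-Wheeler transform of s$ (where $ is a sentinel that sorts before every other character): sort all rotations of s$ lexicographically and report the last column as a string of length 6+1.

fcccc$a

rank  rotation last
    0  $ccccaf  f
    1  af$cccc  c
    2  caf$ccc  c
    3  ccaf$cc  c
    4  cccaf$c  c
    5  ccccaf$  $
    6  f$cccca  a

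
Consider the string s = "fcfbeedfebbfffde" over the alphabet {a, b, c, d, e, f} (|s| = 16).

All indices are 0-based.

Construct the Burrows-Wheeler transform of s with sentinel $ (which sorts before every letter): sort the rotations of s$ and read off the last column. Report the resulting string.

eefbffedfebc$fdfb

rank  rotation           last
    0  $fcfbeedfebbfffde  e
    1  bbfffde$fcfbeedfe  e
    2  beedfebbfffde$fcf  f
    3  bfffde$fcfbeedfeb  b
    4  cfbeedfebbfffde$f  f
    5  de$fcfbeedfebbfff  f
    6  dfebbfffde$fcfbee  e
    7  e$fcfbeedfebbfffd  d
    8  ebbfffde$fcfbeedf  f
    9  edfebbfffde$fcfbe  e
   10  eedfebbfffde$fcfb  b
   11  fbeedfebbfffde$fc  c
   12  fcfbeedfebbfffde$  $
   13  fde$fcfbeedfebbff  f
   14  febbfffde$fcfbeed  d
   15  ffde$fcfbeedfebbf  f
   16  fffde$fcfbeedfebb  b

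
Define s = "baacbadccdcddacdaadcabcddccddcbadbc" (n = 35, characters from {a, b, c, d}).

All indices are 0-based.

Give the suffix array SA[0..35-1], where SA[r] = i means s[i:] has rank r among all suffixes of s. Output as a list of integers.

rank→(start, suffix):
  0 → (1, 'aacbadccdcddacdaadcabcddccddcbadbc')
  1 → (16, 'aadcabcddccddcbadbc')
  2 → (20, 'abcddccddcbadbc')
  3 → (2, 'acbadccdcddacdaadcabcddccddcbadbc')
  4 → (13, 'acdaadcabcddccddcbadbc')
  5 → (31, 'adbc')
  6 → (17, 'adcabcddccddcbadbc')
  7 → (5, 'adccdcddacdaadcabcddccddcbadbc')
  8 → (0, 'baacbadccdcddacdaadcabcddccddcbadbc')
  9 → (30, 'badbc')
  10 → (4, 'badccdcddacdaadcabcddccddcbadbc')
  11 → (33, 'bc')
  12 → (21, 'bcddccddcbadbc')
  13 → (34, 'c')
  14 → (19, 'cabcddccddcbadbc')
  15 → (29, 'cbadbc')
  16 → (3, 'cbadccdcddacdaadcabcddccddcbadbc')
  17 → (7, 'ccdcddacdaadcabcddccddcbadbc')
  18 → (25, 'ccddcbadbc')
  19 → (14, 'cdaadcabcddccddcbadbc')
  20 → (8, 'cdcddacdaadcabcddccddcbadbc')
  21 → (10, 'cddacdaadcabcddccddcbadbc')
  22 → (26, 'cddcbadbc')
  23 → (22, 'cddccddcbadbc')
  24 → (15, 'daadcabcddccddcbadbc')
  25 → (12, 'dacdaadcabcddccddcbadbc')
  26 → (32, 'dbc')
  27 → (18, 'dcabcddccddcbadbc')
  28 → (28, 'dcbadbc')
  29 → (6, 'dccdcddacdaadcabcddccddcbadbc')
  30 → (24, 'dccddcbadbc')
  31 → (9, 'dcddacdaadcabcddccddcbadbc')
  32 → (11, 'ddacdaadcabcddccddcbadbc')
  33 → (27, 'ddcbadbc')
  34 → (23, 'ddccddcbadbc')

[1, 16, 20, 2, 13, 31, 17, 5, 0, 30, 4, 33, 21, 34, 19, 29, 3, 7, 25, 14, 8, 10, 26, 22, 15, 12, 32, 18, 28, 6, 24, 9, 11, 27, 23]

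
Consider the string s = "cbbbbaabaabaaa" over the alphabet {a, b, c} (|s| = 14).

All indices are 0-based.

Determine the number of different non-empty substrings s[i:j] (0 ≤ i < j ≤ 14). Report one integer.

75

rank→(start, suffix):
  0 → (13, 'a')
  1 → (12, 'aa')
  2 → (11, 'aaa')
  3 → (8, 'aabaaa')
  4 → (5, 'aabaabaaa')
  5 → (9, 'abaaa')
  6 → (6, 'abaabaaa')
  7 → (10, 'baaa')
  8 → (7, 'baabaaa')
  9 → (4, 'baabaabaaa')
  10 → (3, 'bbaabaabaaa')
  11 → (2, 'bbbaabaabaaa')
  12 → (1, 'bbbbaabaabaaa')
  13 → (0, 'cbbbbaabaabaaa')

SA = [13, 12, 11, 8, 5, 9, 6, 10, 7, 4, 3, 2, 1, 0]
i: (SA[i-1],SA[i]) lcp shared
  1: (13,12) 1 'a'
  2: (12,11) 2 'aa'
  3: (11,8) 2 'aa'
  4: (8,5) 5 'aabaa'
  5: (5,9) 1 'a'
  6: (9,6) 4 'abaa'
  7: (6,10) 0 ''
  8: (10,7) 3 'baa'
  9: (7,4) 6 'baabaa'
  10: (4,3) 1 'b'
  11: (3,2) 2 'bb'
  12: (2,1) 3 'bbb'
  13: (1,0) 0 ''

n(n+1)/2 = 14·15/2 = 105
Σ LCP = 0 + 1 + 2 + 2 + 5 + 1 + 4 + 0 + 3 + 6 + 1 + 2 + 3 + 0 = 30
distinct = 105 − 30 = 75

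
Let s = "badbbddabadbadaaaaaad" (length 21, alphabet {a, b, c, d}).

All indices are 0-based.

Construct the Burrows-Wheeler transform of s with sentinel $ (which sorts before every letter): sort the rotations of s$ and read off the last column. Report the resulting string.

ddaaaadabbbda$dbaadaab

rank  rotation                last
    0  $badbbddabadbadaaaaaad  d
    1  aaaaaad$badbbddabadbad  d
    2  aaaaad$badbbddabadbada  a
    3  aaaad$badbbddabadbadaa  a
    4  aaad$badbbddabadbadaaa  a
    5  aad$badbbddabadbadaaaa  a
    6  abadbadaaaaaad$badbbdd  d
    7  ad$badbbddabadbadaaaaa  a
    8  adaaaaaad$badbbddabadb  b
    9  adbadaaaaaad$badbbddab  b
   10  adbbddabadbadaaaaaad$b  b
   11  badaaaaaad$badbbddabad  d
   12  badbadaaaaaad$badbbdda  a
   13  badbbddabadbadaaaaaad$  $
   14  bbddabadbadaaaaaad$bad  d
   15  bddabadbadaaaaaad$badb  b
   16  d$badbbddabadbadaaaaaa  a
   17  daaaaaad$badbbddabadba  a
   18  dabadbadaaaaaad$badbbd  d
   19  dbadaaaaaad$badbbddaba  a
   20  dbbddabadbadaaaaaad$ba  a
   21  ddabadbadaaaaaad$badbb  b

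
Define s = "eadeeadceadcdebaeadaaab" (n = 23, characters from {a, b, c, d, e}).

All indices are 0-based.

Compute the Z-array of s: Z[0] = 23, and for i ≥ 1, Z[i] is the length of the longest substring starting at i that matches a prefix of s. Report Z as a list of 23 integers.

[23, 0, 0, 1, 3, 0, 0, 0, 3, 0, 0, 0, 0, 1, 0, 0, 3, 0, 0, 0, 0, 0, 0]

Z[0]=23
i=1: outside box; Z[1]=0
i=2: outside box; Z[2]=0
i=3: outside box; Z[3]=1 scan→box=[3,4)
i=4: outside box; Z[4]=3 scan→box=[4,7)
i=5: min(r-i=2, Z[1]=0)=0; Z[5]=0
i=6: min(r-i=1, Z[2]=0)=0; Z[6]=0
i=7: outside box; Z[7]=0
i=8: outside box; Z[8]=3 scan→box=[8,11)
i=9: min(r-i=2, Z[1]=0)=0; Z[9]=0
i=10: min(r-i=1, Z[2]=0)=0; Z[10]=0
i=11: outside box; Z[11]=0
i=12: outside box; Z[12]=0
i=13: outside box; Z[13]=1 scan→box=[13,14)
i=14: outside box; Z[14]=0
i=15: outside box; Z[15]=0
i=16: outside box; Z[16]=3 scan→box=[16,19)
i=17: min(r-i=2, Z[1]=0)=0; Z[17]=0
i=18: min(r-i=1, Z[2]=0)=0; Z[18]=0
i=19: outside box; Z[19]=0
i=20: outside box; Z[20]=0
i=21: outside box; Z[21]=0
i=22: outside box; Z[22]=0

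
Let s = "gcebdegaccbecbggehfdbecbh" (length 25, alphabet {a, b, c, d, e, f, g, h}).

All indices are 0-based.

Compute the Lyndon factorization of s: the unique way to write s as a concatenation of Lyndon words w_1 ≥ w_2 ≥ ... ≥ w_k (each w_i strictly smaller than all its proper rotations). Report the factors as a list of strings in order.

["g", "ce", "bdeg", "accbecbggehfdbecbh"]

emit factor 1: 'g' (i=0, period=1)
emit factor 2: 'ce' (i=1, period=2)
emit factor 3: 'bdeg' (i=3, period=4)
emit factor 4: 'accbecbggehfdbecbh' (i=7, period=18)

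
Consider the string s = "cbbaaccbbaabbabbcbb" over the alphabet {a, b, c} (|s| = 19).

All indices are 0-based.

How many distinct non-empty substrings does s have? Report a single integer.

rank | idx | suffix
   0 |   9 | aabbabbcbb
   1 |   3 | aaccbbaabbabbcbb
   2 |  10 | abbabbcbb
   3 |  13 | abbcbb
   4 |   4 | accbbaabbabbcbb
   5 |  18 | b
   6 |   8 | baabbabbcbb
   7 |   2 | baaccbbaabbabbcbb
   8 |  12 | babbcbb
   9 |  17 | bb
  10 |   7 | bbaabbabbcbb
  11 |   1 | bbaaccbbaabbabbcbb
  12 |  11 | bbabbcbb
  13 |  14 | bbcbb
  14 |  15 | bcbb
  15 |  16 | cbb
  16 |   6 | cbbaabbabbcbb
  17 |   0 | cbbaaccbbaabbabbcbb
  18 |   5 | ccbbaabbabbcbb

SA = [9, 3, 10, 13, 4, 18, 8, 2, 12, 17, 7, 1, 11, 14, 15, 16, 6, 0, 5]
[i] adj suffixes → lcp
  [1] 9/3 → 2 ('aa')
  [2] 3/10 → 1 ('a')
  [3] 10/13 → 3 ('abb')
  [4] 13/4 → 1 ('a')
  [5] 4/18 → 0 ('')
  [6] 18/8 → 1 ('b')
  [7] 8/2 → 3 ('baa')
  [8] 2/12 → 2 ('ba')
  [9] 12/17 → 1 ('b')
  [10] 17/7 → 2 ('bb')
  [11] 7/1 → 4 ('bbaa')
  [12] 1/11 → 3 ('bba')
  [13] 11/14 → 2 ('bb')
  [14] 14/15 → 1 ('b')
  [15] 15/16 → 0 ('')
  [16] 16/6 → 3 ('cbb')
  [17] 6/0 → 5 ('cbbaa')
  [18] 0/5 → 1 ('c')

n(n+1)/2 = 19·20/2 = 190
Σ LCP = 0 + 2 + 1 + 3 + 1 + 0 + 1 + 3 + 2 + 1 + 2 + 4 + 3 + 2 + 1 + 0 + 3 + 5 + 1 = 35
distinct = 190 − 35 = 155

155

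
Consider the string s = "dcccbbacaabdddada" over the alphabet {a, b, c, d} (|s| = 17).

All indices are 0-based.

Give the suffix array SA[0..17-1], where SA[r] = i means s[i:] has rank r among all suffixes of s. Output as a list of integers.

[16, 8, 9, 6, 14, 5, 4, 10, 7, 3, 2, 1, 15, 13, 0, 12, 11]

sorted suffixes:
  #0 SA[0]=16  'a'
  #1 SA[1]=8  'aabdddada'
  #2 SA[2]=9  'abdddada'
  #3 SA[3]=6  'acaabdddada'
  #4 SA[4]=14  'ada'
  #5 SA[5]=5  'bacaabdddada'
  #6 SA[6]=4  'bbacaabdddada'
  #7 SA[7]=10  'bdddada'
  #8 SA[8]=7  'caabdddada'
  #9 SA[9]=3  'cbbacaabdddada'
  #10 SA[10]=2  'ccbbacaabdddada'
  #11 SA[11]=1  'cccbbacaabdddada'
  #12 SA[12]=15  'da'
  #13 SA[13]=13  'dada'
  #14 SA[14]=0  'dcccbbacaabdddada'
  #15 SA[15]=12  'ddada'
  #16 SA[16]=11  'dddada'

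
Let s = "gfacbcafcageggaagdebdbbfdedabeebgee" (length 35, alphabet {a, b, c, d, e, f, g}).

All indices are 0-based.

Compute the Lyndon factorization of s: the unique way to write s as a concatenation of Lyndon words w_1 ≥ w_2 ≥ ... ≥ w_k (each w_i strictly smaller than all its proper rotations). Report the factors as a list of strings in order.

emit factor 1: 'g' (i=0, period=1)
emit factor 2: 'f' (i=1, period=1)
emit factor 3: 'acbcafcagegg' (i=2, period=12)
emit factor 4: 'aagdebdbbfdedabeebgee' (i=14, period=21)

["g", "f", "acbcafcagegg", "aagdebdbbfdedabeebgee"]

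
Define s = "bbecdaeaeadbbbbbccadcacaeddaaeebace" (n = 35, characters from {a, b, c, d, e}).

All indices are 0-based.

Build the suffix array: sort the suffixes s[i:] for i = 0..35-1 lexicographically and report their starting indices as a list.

[27, 21, 32, 9, 18, 7, 5, 23, 28, 31, 11, 12, 13, 14, 0, 15, 1, 20, 17, 22, 16, 3, 33, 26, 4, 10, 19, 25, 34, 8, 6, 30, 2, 24, 29]

rank | idx | suffix
   0 |  27 | aaeebace
   1 |  21 | acaeddaaeebace
   2 |  32 | ace
   3 |   9 | adbbbbbccadcacaeddaaeebace
   4 |  18 | adcacaeddaaeebace
   5 |   7 | aeadbbbbbccadcacaeddaaeebace
   6 |   5 | aeaeadbbbbbccadcacaeddaaeebace
   7 |  23 | aeddaaeebace
   8 |  28 | aeebace
   9 |  31 | bace
  10 |  11 | bbbbbccadcacaeddaaeebace
  11 |  12 | bbbbccadcacaeddaaeebace
  12 |  13 | bbbccadcacaeddaaeebace
  13 |  14 | bbccadcacaeddaaeebace
  14 |   0 | bbecdaeaeadbbbbbccadcacaeddaaeebace
  15 |  15 | bccadcacaeddaaeebace
  16 |   1 | becdaeaeadbbbbbccadcacaeddaaeebace
  17 |  20 | cacaeddaaeebace
  18 |  17 | cadcacaeddaaeebace
  19 |  22 | caeddaaeebace
  20 |  16 | ccadcacaeddaaeebace
  21 |   3 | cdaeaeadbbbbbccadcacaeddaaeebace
  22 |  33 | ce
  23 |  26 | daaeebace
  24 |   4 | daeaeadbbbbbccadcacaeddaaeebace
  25 |  10 | dbbbbbccadcacaeddaaeebace
  26 |  19 | dcacaeddaaeebace
  27 |  25 | ddaaeebace
  28 |  34 | e
  29 |   8 | eadbbbbbccadcacaeddaaeebace
  30 |   6 | eaeadbbbbbccadcacaeddaaeebace
  31 |  30 | ebace
  32 |   2 | ecdaeaeadbbbbbccadcacaeddaaeebace
  33 |  24 | eddaaeebace
  34 |  29 | eebace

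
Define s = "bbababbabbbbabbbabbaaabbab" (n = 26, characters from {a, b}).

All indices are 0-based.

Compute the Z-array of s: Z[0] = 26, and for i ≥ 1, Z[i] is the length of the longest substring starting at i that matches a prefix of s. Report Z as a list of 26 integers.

[26, 1, 0, 1, 0, 4, 1, 0, 2, 2, 4, 1, 0, 2, 4, 1, 0, 3, 1, 0, 0, 0, 4, 1, 0, 1]

Z[0]=26
i=1: i≥r, start 0; Z[1]=1 grow→box=[1,2)
i=2: i≥r, start 0; Z[2]=0
i=3: i≥r, start 0; Z[3]=1 grow→box=[3,4)
i=4: i≥r, start 0; Z[4]=0
i=5: i≥r, start 0; Z[5]=4 grow→box=[5,9)
i=6: min(r-i=3, Z[1]=1)=1; Z[6]=1
i=7: min(r-i=2, Z[2]=0)=0; Z[7]=0
i=8: min(r-i=1, Z[3]=1)=1; Z[8]=2 grow→box=[8,10)
i=9: min(r-i=1, Z[1]=1)=1; Z[9]=2 grow→box=[9,11)
i=10: min(r-i=1, Z[1]=1)=1; Z[10]=4 grow→box=[10,14)
i=11: min(r-i=3, Z[1]=1)=1; Z[11]=1
i=12: min(r-i=2, Z[2]=0)=0; Z[12]=0
i=13: min(r-i=1, Z[3]=1)=1; Z[13]=2 grow→box=[13,15)
i=14: min(r-i=1, Z[1]=1)=1; Z[14]=4 grow→box=[14,18)
i=15: min(r-i=3, Z[1]=1)=1; Z[15]=1
i=16: min(r-i=2, Z[2]=0)=0; Z[16]=0
i=17: min(r-i=1, Z[3]=1)=1; Z[17]=3 grow→box=[17,20)
i=18: min(r-i=2, Z[1]=1)=1; Z[18]=1
i=19: min(r-i=1, Z[2]=0)=0; Z[19]=0
i=20: i≥r, start 0; Z[20]=0
i=21: i≥r, start 0; Z[21]=0
i=22: i≥r, start 0; Z[22]=4 grow→box=[22,26)
i=23: min(r-i=3, Z[1]=1)=1; Z[23]=1
i=24: min(r-i=2, Z[2]=0)=0; Z[24]=0
i=25: min(r-i=1, Z[3]=1)=1; Z[25]=1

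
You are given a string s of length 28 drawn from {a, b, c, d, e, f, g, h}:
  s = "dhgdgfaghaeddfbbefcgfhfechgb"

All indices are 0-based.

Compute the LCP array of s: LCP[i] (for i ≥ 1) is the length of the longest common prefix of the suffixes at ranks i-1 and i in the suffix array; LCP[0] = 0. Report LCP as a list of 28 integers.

[0, 1, 0, 1, 1, 0, 1, 0, 1, 1, 1, 0, 1, 1, 0, 1, 1, 1, 1, 0, 1, 1, 2, 1, 0, 1, 1, 2]

sorted suffixes:
  #0 SA[0]=9  'aeddfbbefcgfhfechgb'
  #1 SA[1]=6  'aghaeddfbbefcgfhfechgb'
  #2 SA[2]=27  'b'
  #3 SA[3]=14  'bbefcgfhfechgb'
  #4 SA[4]=15  'befcgfhfechgb'
  #5 SA[5]=18  'cgfhfechgb'
  #6 SA[6]=24  'chgb'
  #7 SA[7]=11  'ddfbbefcgfhfechgb'
  #8 SA[8]=12  'dfbbefcgfhfechgb'
  #9 SA[9]=3  'dgfaghaeddfbbefcgfhfechgb'
  #10 SA[10]=0  'dhgdgfaghaeddfbbefcgfhfechgb'
  #11 SA[11]=23  'echgb'
  #12 SA[12]=10  'eddfbbefcgfhfechgb'
  #13 SA[13]=16  'efcgfhfechgb'
  #14 SA[14]=5  'faghaeddfbbefcgfhfechgb'
  #15 SA[15]=13  'fbbefcgfhfechgb'
  #16 SA[16]=17  'fcgfhfechgb'
  #17 SA[17]=22  'fechgb'
  #18 SA[18]=20  'fhfechgb'
  #19 SA[19]=26  'gb'
  #20 SA[20]=2  'gdgfaghaeddfbbefcgfhfechgb'
  #21 SA[21]=4  'gfaghaeddfbbefcgfhfechgb'
  #22 SA[22]=19  'gfhfechgb'
  #23 SA[23]=7  'ghaeddfbbefcgfhfechgb'
  #24 SA[24]=8  'haeddfbbefcgfhfechgb'
  #25 SA[25]=21  'hfechgb'
  #26 SA[26]=25  'hgb'
  #27 SA[27]=1  'hgdgfaghaeddfbbefcgfhfechgb'

SA = [9, 6, 27, 14, 15, 18, 24, 11, 12, 3, 0, 23, 10, 16, 5, 13, 17, 22, 20, 26, 2, 4, 19, 7, 8, 21, 25, 1]
i: (SA[i-1],SA[i]) lcp shared
  1: (9,6) 1 'a'
  2: (6,27) 0 ''
  3: (27,14) 1 'b'
  4: (14,15) 1 'b'
  5: (15,18) 0 ''
  6: (18,24) 1 'c'
  7: (24,11) 0 ''
  8: (11,12) 1 'd'
  9: (12,3) 1 'd'
  10: (3,0) 1 'd'
  11: (0,23) 0 ''
  12: (23,10) 1 'e'
  13: (10,16) 1 'e'
  14: (16,5) 0 ''
  15: (5,13) 1 'f'
  16: (13,17) 1 'f'
  17: (17,22) 1 'f'
  18: (22,20) 1 'f'
  19: (20,26) 0 ''
  20: (26,2) 1 'g'
  21: (2,4) 1 'g'
  22: (4,19) 2 'gf'
  23: (19,7) 1 'g'
  24: (7,8) 0 ''
  25: (8,21) 1 'h'
  26: (21,25) 1 'h'
  27: (25,1) 2 'hg'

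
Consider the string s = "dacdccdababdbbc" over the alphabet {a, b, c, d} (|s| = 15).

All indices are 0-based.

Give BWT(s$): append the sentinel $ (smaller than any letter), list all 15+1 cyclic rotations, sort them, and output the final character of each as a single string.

rank  rotation          last
    0  $dacdccdababdbbc  c
    1  ababdbbc$dacdccd  d
    2  abdbbc$dacdccdab  b
    3  acdccdababdbbc$d  d
    4  babdbbc$dacdccda  a
    5  bbc$dacdccdababd  d
    6  bc$dacdccdababdb  b
    7  bdbbc$dacdccdaba  a
    8  c$dacdccdababdbb  b
    9  ccdababdbbc$dacd  d
   10  cdababdbbc$dacdc  c
   11  cdccdababdbbc$da  a
   12  dababdbbc$dacdcc  c
   13  dacdccdababdbbc$  $
   14  dbbc$dacdccdabab  b
   15  dccdababdbbc$dac  c

cdbdadbabdcac$bc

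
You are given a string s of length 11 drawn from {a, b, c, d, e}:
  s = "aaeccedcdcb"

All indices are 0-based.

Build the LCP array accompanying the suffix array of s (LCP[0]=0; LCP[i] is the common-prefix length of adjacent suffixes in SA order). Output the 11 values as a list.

sorted suffixes:
  #0 SA[0]=0  'aaeccedcdcb'
  #1 SA[1]=1  'aeccedcdcb'
  #2 SA[2]=10  'b'
  #3 SA[3]=9  'cb'
  #4 SA[4]=3  'ccedcdcb'
  #5 SA[5]=7  'cdcb'
  #6 SA[6]=4  'cedcdcb'
  #7 SA[7]=8  'dcb'
  #8 SA[8]=6  'dcdcb'
  #9 SA[9]=2  'eccedcdcb'
  #10 SA[10]=5  'edcdcb'

SA = [0, 1, 10, 9, 3, 7, 4, 8, 6, 2, 5]
rank  pair      lcp
   1  s[0:],s[1:]  1  'a'
   2  s[1:],s[10:]  0  ''
   3  s[10:],s[9:]  0  ''
   4  s[9:],s[3:]  1  'c'
   5  s[3:],s[7:]  1  'c'
   6  s[7:],s[4:]  1  'c'
   7  s[4:],s[8:]  0  ''
   8  s[8:],s[6:]  2  'dc'
   9  s[6:],s[2:]  0  ''
  10  s[2:],s[5:]  1  'e'

[0, 1, 0, 0, 1, 1, 1, 0, 2, 0, 1]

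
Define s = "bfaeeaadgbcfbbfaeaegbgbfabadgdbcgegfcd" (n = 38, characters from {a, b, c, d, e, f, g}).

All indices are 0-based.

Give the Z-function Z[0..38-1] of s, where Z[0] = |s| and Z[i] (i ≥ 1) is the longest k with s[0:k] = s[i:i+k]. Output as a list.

[38, 0, 0, 0, 0, 0, 0, 0, 0, 1, 0, 0, 1, 4, 0, 0, 0, 0, 0, 0, 1, 0, 3, 0, 0, 1, 0, 0, 0, 0, 1, 0, 0, 0, 0, 0, 0, 0]

Z[0]=38
i=1: fresh scan; Z[1]=0
i=2: fresh scan; Z[2]=0
i=3: fresh scan; Z[3]=0
i=4: fresh scan; Z[4]=0
i=5: fresh scan; Z[5]=0
i=6: fresh scan; Z[6]=0
i=7: fresh scan; Z[7]=0
i=8: fresh scan; Z[8]=0
i=9: fresh scan; Z[9]=1 grow→box=[9,10)
i=10: fresh scan; Z[10]=0
i=11: fresh scan; Z[11]=0
i=12: fresh scan; Z[12]=1 grow→box=[12,13)
i=13: fresh scan; Z[13]=4 grow→box=[13,17)
i=14: min(r-i=3, Z[1]=0)=0; Z[14]=0
i=15: min(r-i=2, Z[2]=0)=0; Z[15]=0
i=16: min(r-i=1, Z[3]=0)=0; Z[16]=0
i=17: fresh scan; Z[17]=0
i=18: fresh scan; Z[18]=0
i=19: fresh scan; Z[19]=0
i=20: fresh scan; Z[20]=1 grow→box=[20,21)
i=21: fresh scan; Z[21]=0
i=22: fresh scan; Z[22]=3 grow→box=[22,25)
i=23: min(r-i=2, Z[1]=0)=0; Z[23]=0
i=24: min(r-i=1, Z[2]=0)=0; Z[24]=0
i=25: fresh scan; Z[25]=1 grow→box=[25,26)
i=26: fresh scan; Z[26]=0
i=27: fresh scan; Z[27]=0
i=28: fresh scan; Z[28]=0
i=29: fresh scan; Z[29]=0
i=30: fresh scan; Z[30]=1 grow→box=[30,31)
i=31: fresh scan; Z[31]=0
i=32: fresh scan; Z[32]=0
i=33: fresh scan; Z[33]=0
i=34: fresh scan; Z[34]=0
i=35: fresh scan; Z[35]=0
i=36: fresh scan; Z[36]=0
i=37: fresh scan; Z[37]=0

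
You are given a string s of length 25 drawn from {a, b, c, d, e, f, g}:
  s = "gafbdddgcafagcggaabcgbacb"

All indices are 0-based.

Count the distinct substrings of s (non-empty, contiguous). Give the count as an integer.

rank | idx | suffix
   0 |  16 | aabcgbacb
   1 |  17 | abcgbacb
   2 |  22 | acb
   3 |   9 | afagcggaabcgbacb
   4 |   1 | afbdddgcafagcggaabcgbacb
   5 |  11 | agcggaabcgbacb
   6 |  24 | b
   7 |  21 | bacb
   8 |  18 | bcgbacb
   9 |   3 | bdddgcafagcggaabcgbacb
  10 |   8 | cafagcggaabcgbacb
  11 |  23 | cb
  12 |  19 | cgbacb
  13 |  13 | cggaabcgbacb
  14 |   4 | dddgcafagcggaabcgbacb
  15 |   5 | ddgcafagcggaabcgbacb
  16 |   6 | dgcafagcggaabcgbacb
  17 |  10 | fagcggaabcgbacb
  18 |   2 | fbdddgcafagcggaabcgbacb
  19 |  15 | gaabcgbacb
  20 |   0 | gafbdddgcafagcggaabcgbacb
  21 |  20 | gbacb
  22 |   7 | gcafagcggaabcgbacb
  23 |  12 | gcggaabcgbacb
  24 |  14 | ggaabcgbacb

SA = [16, 17, 22, 9, 1, 11, 24, 21, 18, 3, 8, 23, 19, 13, 4, 5, 6, 10, 2, 15, 0, 20, 7, 12, 14]
[i] adj suffixes → lcp
  [1] 16/17 → 1 ('a')
  [2] 17/22 → 1 ('a')
  [3] 22/9 → 1 ('a')
  [4] 9/1 → 2 ('af')
  [5] 1/11 → 1 ('a')
  [6] 11/24 → 0 ('')
  [7] 24/21 → 1 ('b')
  [8] 21/18 → 1 ('b')
  [9] 18/3 → 1 ('b')
  [10] 3/8 → 0 ('')
  [11] 8/23 → 1 ('c')
  [12] 23/19 → 1 ('c')
  [13] 19/13 → 2 ('cg')
  [14] 13/4 → 0 ('')
  [15] 4/5 → 2 ('dd')
  [16] 5/6 → 1 ('d')
  [17] 6/10 → 0 ('')
  [18] 10/2 → 1 ('f')
  [19] 2/15 → 0 ('')
  [20] 15/0 → 2 ('ga')
  [21] 0/20 → 1 ('g')
  [22] 20/7 → 1 ('g')
  [23] 7/12 → 2 ('gc')
  [24] 12/14 → 1 ('g')

n(n+1)/2 = 25·26/2 = 325
Σ LCP = 0 + 1 + 1 + 1 + 2 + 1 + 0 + 1 + 1 + 1 + 0 + 1 + 1 + 2 + 0 + 2 + 1 + 0 + 1 + 0 + 2 + 1 + 1 + 2 + 1 = 24
distinct = 325 − 24 = 301

301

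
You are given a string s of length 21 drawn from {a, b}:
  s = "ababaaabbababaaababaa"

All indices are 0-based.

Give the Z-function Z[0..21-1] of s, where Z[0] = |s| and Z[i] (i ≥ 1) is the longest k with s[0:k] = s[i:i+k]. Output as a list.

Z[0]=21
i=1: outside box; Z[1]=0
i=2: outside box; Z[2]=3 scan→box=[2,5)
i=3: min(r-i=2, Z[1]=0)=0; Z[3]=0
i=4: min(r-i=1, Z[2]=3)=1; Z[4]=1
i=5: outside box; Z[5]=1 scan→box=[5,6)
i=6: outside box; Z[6]=2 scan→box=[6,8)
i=7: min(r-i=1, Z[1]=0)=0; Z[7]=0
i=8: outside box; Z[8]=0
i=9: outside box; Z[9]=8 scan→box=[9,17)
i=10: min(r-i=7, Z[1]=0)=0; Z[10]=0
i=11: min(r-i=6, Z[2]=3)=3; Z[11]=3
i=12: min(r-i=5, Z[3]=0)=0; Z[12]=0
i=13: min(r-i=4, Z[4]=1)=1; Z[13]=1
i=14: min(r-i=3, Z[5]=1)=1; Z[14]=1
i=15: min(r-i=2, Z[6]=2)=2; Z[15]=6 scan→box=[15,21)
i=16: min(r-i=5, Z[1]=0)=0; Z[16]=0
i=17: min(r-i=4, Z[2]=3)=3; Z[17]=3
i=18: min(r-i=3, Z[3]=0)=0; Z[18]=0
i=19: min(r-i=2, Z[4]=1)=1; Z[19]=1
i=20: min(r-i=1, Z[5]=1)=1; Z[20]=1

[21, 0, 3, 0, 1, 1, 2, 0, 0, 8, 0, 3, 0, 1, 1, 6, 0, 3, 0, 1, 1]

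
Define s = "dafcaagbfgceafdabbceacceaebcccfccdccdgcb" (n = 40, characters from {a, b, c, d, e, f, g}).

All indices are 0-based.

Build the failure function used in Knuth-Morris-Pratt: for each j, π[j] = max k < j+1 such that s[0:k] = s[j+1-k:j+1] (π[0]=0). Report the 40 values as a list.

π[0] = 0
j=1 s[j]='a': π[1]=0 (border '')
j=2 s[j]='f': π[2]=0 (border '')
j=3 s[j]='c': π[3]=0 (border '')
j=4 s[j]='a': π[4]=0 (border '')
j=5 s[j]='a': π[5]=0 (border '')
j=6 s[j]='g': π[6]=0 (border '')
j=7 s[j]='b': π[7]=0 (border '')
j=8 s[j]='f': π[8]=0 (border '')
j=9 s[j]='g': π[9]=0 (border '')
j=10 s[j]='c': π[10]=0 (border '')
j=11 s[j]='e': π[11]=0 (border '')
j=12 s[j]='a': π[12]=0 (border '')
j=13 s[j]='f': π[13]=0 (border '')
j=14 s[j]='d': π[14]=1 (border 'd')
j=15 s[j]='a': π[15]=2 (border 'da')
j=16 s[j]='b': k: 2→0; π[16]=0 (border '')
j=17 s[j]='b': π[17]=0 (border '')
j=18 s[j]='c': π[18]=0 (border '')
j=19 s[j]='e': π[19]=0 (border '')
j=20 s[j]='a': π[20]=0 (border '')
j=21 s[j]='c': π[21]=0 (border '')
j=22 s[j]='c': π[22]=0 (border '')
j=23 s[j]='e': π[23]=0 (border '')
j=24 s[j]='a': π[24]=0 (border '')
j=25 s[j]='e': π[25]=0 (border '')
j=26 s[j]='b': π[26]=0 (border '')
j=27 s[j]='c': π[27]=0 (border '')
j=28 s[j]='c': π[28]=0 (border '')
j=29 s[j]='c': π[29]=0 (border '')
j=30 s[j]='f': π[30]=0 (border '')
j=31 s[j]='c': π[31]=0 (border '')
j=32 s[j]='c': π[32]=0 (border '')
j=33 s[j]='d': π[33]=1 (border 'd')
j=34 s[j]='c': k: 1→0; π[34]=0 (border '')
j=35 s[j]='c': π[35]=0 (border '')
j=36 s[j]='d': π[36]=1 (border 'd')
j=37 s[j]='g': k: 1→0; π[37]=0 (border '')
j=38 s[j]='c': π[38]=0 (border '')
j=39 s[j]='b': π[39]=0 (border '')

[0, 0, 0, 0, 0, 0, 0, 0, 0, 0, 0, 0, 0, 0, 1, 2, 0, 0, 0, 0, 0, 0, 0, 0, 0, 0, 0, 0, 0, 0, 0, 0, 0, 1, 0, 0, 1, 0, 0, 0]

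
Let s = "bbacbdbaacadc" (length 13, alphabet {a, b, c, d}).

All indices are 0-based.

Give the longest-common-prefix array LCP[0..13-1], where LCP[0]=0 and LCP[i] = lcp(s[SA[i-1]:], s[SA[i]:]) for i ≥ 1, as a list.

[0, 1, 2, 1, 0, 2, 1, 1, 0, 1, 1, 0, 1]

rank→(start, suffix):
  0 → (7, 'aacadc')
  1 → (8, 'acadc')
  2 → (2, 'acbdbaacadc')
  3 → (10, 'adc')
  4 → (6, 'baacadc')
  5 → (1, 'bacbdbaacadc')
  6 → (0, 'bbacbdbaacadc')
  7 → (4, 'bdbaacadc')
  8 → (12, 'c')
  9 → (9, 'cadc')
  10 → (3, 'cbdbaacadc')
  11 → (5, 'dbaacadc')
  12 → (11, 'dc')

SA = [7, 8, 2, 10, 6, 1, 0, 4, 12, 9, 3, 5, 11]
i: (SA[i-1],SA[i]) lcp shared
  1: (7,8) 1 'a'
  2: (8,2) 2 'ac'
  3: (2,10) 1 'a'
  4: (10,6) 0 ''
  5: (6,1) 2 'ba'
  6: (1,0) 1 'b'
  7: (0,4) 1 'b'
  8: (4,12) 0 ''
  9: (12,9) 1 'c'
  10: (9,3) 1 'c'
  11: (3,5) 0 ''
  12: (5,11) 1 'd'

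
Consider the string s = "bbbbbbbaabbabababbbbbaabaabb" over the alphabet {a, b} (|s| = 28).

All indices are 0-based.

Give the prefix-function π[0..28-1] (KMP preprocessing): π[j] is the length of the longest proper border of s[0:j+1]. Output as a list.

[0, 1, 2, 3, 4, 5, 6, 0, 0, 1, 2, 0, 1, 0, 1, 0, 1, 2, 3, 4, 5, 0, 0, 1, 0, 0, 1, 2]

π[0] = 0
j=1 s[j]='b': π[1]=1 (border 'b')
j=2 s[j]='b': π[2]=2 (border 'bb')
j=3 s[j]='b': π[3]=3 (border 'bbb')
j=4 s[j]='b': π[4]=4 (border 'bbbb')
j=5 s[j]='b': π[5]=5 (border 'bbbbb')
j=6 s[j]='b': π[6]=6 (border 'bbbbbb')
j=7 s[j]='a': k: 6→5→4→3→2→1→0; π[7]=0 (border '')
j=8 s[j]='a': π[8]=0 (border '')
j=9 s[j]='b': π[9]=1 (border 'b')
j=10 s[j]='b': π[10]=2 (border 'bb')
j=11 s[j]='a': k: 2→1→0; π[11]=0 (border '')
j=12 s[j]='b': π[12]=1 (border 'b')
j=13 s[j]='a': k: 1→0; π[13]=0 (border '')
j=14 s[j]='b': π[14]=1 (border 'b')
j=15 s[j]='a': k: 1→0; π[15]=0 (border '')
j=16 s[j]='b': π[16]=1 (border 'b')
j=17 s[j]='b': π[17]=2 (border 'bb')
j=18 s[j]='b': π[18]=3 (border 'bbb')
j=19 s[j]='b': π[19]=4 (border 'bbbb')
j=20 s[j]='b': π[20]=5 (border 'bbbbb')
j=21 s[j]='a': k: 5→4→3→2→1→0; π[21]=0 (border '')
j=22 s[j]='a': π[22]=0 (border '')
j=23 s[j]='b': π[23]=1 (border 'b')
j=24 s[j]='a': k: 1→0; π[24]=0 (border '')
j=25 s[j]='a': π[25]=0 (border '')
j=26 s[j]='b': π[26]=1 (border 'b')
j=27 s[j]='b': π[27]=2 (border 'bb')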